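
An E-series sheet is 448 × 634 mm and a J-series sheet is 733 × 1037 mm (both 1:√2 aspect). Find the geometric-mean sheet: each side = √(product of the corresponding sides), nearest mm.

573 × 811 mm

Short side: √(448 · 733) = √328384 ≈ 573.0 → 573 mm
Long side: √(634 · 1037) = √657458 ≈ 810.8 → 811 mm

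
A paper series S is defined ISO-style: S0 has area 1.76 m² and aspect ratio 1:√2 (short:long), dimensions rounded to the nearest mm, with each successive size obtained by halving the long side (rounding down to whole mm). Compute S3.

Let S0's short side be w mm. w · w√2 = 1.76 m² = 1,760,000 mm², so w ≈ 1115.6 mm and w√2 ≈ 1577.7 mm → S0 = 1116 × 1578 mm.
S1: ⌊1578/2⌋ × 1116 = 789 × 1116 mm
S2: ⌊1116/2⌋ × 789 = 558 × 789 mm
S3: ⌊789/2⌋ × 558 = 394 × 558 mm

394 × 558 mm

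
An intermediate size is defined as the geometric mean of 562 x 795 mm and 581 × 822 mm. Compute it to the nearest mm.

571 × 808 mm

Short side: √(562 · 581) = √326522 ≈ 571.4 → 571 mm
Long side: √(795 · 822) = √653490 ≈ 808.4 → 808 mm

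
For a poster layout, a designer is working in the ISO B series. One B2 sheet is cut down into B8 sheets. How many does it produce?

64

Each ISO step halves the sheet: 1 × B2 → 2 × B3 → 4 × B4 → 8 × B5 → …
From B2 to B8 is 6 halving steps: 2^6 = 64.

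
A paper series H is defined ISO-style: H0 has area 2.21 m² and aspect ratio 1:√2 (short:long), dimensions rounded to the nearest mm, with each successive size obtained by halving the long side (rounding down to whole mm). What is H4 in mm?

Let H0's short side be w mm. w · w√2 = 2.21 m² = 2,210,000 mm², so w ≈ 1250.1 mm and w√2 ≈ 1767.9 mm → H0 = 1250 × 1768 mm.
H1: ⌊1768/2⌋ × 1250 = 884 × 1250 mm
H2: ⌊1250/2⌋ × 884 = 625 × 884 mm
H3: ⌊884/2⌋ × 625 = 442 × 625 mm
H4: ⌊625/2⌋ × 442 = 312 × 442 mm

312 × 442 mm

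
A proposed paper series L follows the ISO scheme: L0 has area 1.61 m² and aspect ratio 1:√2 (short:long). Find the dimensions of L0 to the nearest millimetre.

Let the short side be w mm. Then w · w√2 = 1.61 m² = 1,610,000 mm².
w² = 1,610,000/√2, so w ≈ 1067.0 mm; long side = w√2 ≈ 1508.9 mm.

1067 × 1509 mm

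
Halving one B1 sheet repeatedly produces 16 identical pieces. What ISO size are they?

16 = 2^4, so 4 halving steps.
B1 → B2 → … → B5 after 4 steps.

B5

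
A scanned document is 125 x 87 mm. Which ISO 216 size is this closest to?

Aspect ratio 125/87 ≈ 1.437 (ISO target is √2 ≈ 1.414).
In the B-series (B0 = 1000 × 1414 mm): B7 = 88 × 125 mm.
Off by 1 mm total — nearest standard size.

B7 (88 × 125 mm)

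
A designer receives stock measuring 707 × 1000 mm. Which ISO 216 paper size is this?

Aspect ratio 1000/707 ≈ 1.414 — close to the ISO √2 ≈ 1.414.
In the B-series (B0 = 1000 × 1414 mm): B1 = 707 × 1000 mm.

B1 (707 × 1000 mm)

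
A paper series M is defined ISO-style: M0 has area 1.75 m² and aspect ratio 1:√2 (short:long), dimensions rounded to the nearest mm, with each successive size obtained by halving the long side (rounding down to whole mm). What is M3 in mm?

Let M0's short side be w mm. w · w√2 = 1.75 m² = 1,750,000 mm², so w ≈ 1112.4 mm and w√2 ≈ 1573.2 mm → M0 = 1112 × 1573 mm.
M1: ⌊1573/2⌋ × 1112 = 786 × 1112 mm
M2: ⌊1112/2⌋ × 786 = 556 × 786 mm
M3: ⌊786/2⌋ × 556 = 393 × 556 mm

393 × 556 mm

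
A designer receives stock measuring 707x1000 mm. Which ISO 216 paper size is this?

Aspect ratio 1000/707 ≈ 1.414 — close to the ISO √2 ≈ 1.414.
In the B-series (B0 = 1000 × 1414 mm): B1 = 707 × 1000 mm.

B1 (707 × 1000 mm)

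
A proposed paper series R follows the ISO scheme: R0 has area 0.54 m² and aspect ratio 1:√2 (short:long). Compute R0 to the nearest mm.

618 × 874 mm

Let the short side be w mm. Then w · w√2 = 0.54 m² = 540,000 mm².
w² = 540,000/√2, so w ≈ 617.9 mm; long side = w√2 ≈ 873.9 mm.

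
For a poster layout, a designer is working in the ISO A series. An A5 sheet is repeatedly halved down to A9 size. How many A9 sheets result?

16

Each ISO step halves the sheet: 1 × A5 → 2 × A6 → 4 × A7 → 8 × A8 → …
From A5 to A9 is 4 halving steps: 2^4 = 16.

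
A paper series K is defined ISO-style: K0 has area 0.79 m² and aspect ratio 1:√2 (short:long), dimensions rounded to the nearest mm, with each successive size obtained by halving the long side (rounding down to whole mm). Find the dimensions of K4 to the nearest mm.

186 × 264 mm

Let K0's short side be w mm. w · w√2 = 0.79 m² = 790,000 mm², so w ≈ 747.4 mm and w√2 ≈ 1057.0 mm → K0 = 747 × 1057 mm.
K1: ⌊1057/2⌋ × 747 = 528 × 747 mm
K2: ⌊747/2⌋ × 528 = 373 × 528 mm
K3: ⌊528/2⌋ × 373 = 264 × 373 mm
K4: ⌊373/2⌋ × 264 = 186 × 264 mm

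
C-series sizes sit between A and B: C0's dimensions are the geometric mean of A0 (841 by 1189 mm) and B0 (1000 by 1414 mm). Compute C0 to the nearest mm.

917 × 1297 mm

Short: √(841 · 1000) = √841000 ≈ 917.1 mm.
Long: √(1189 · 1414) = √1681246 ≈ 1296.6 mm.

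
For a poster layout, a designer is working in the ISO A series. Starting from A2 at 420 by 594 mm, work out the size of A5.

A3: ⌊594/2⌋ × 420 = 297 × 420 mm
A4: ⌊420/2⌋ × 297 = 210 × 297 mm
A5: ⌊297/2⌋ × 210 = 148 × 210 mm

148 × 210 mm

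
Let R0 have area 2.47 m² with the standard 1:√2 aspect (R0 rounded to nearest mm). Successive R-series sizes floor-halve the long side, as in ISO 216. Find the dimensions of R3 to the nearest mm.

Let R0's short side be w mm. w · w√2 = 2.47 m² = 2,470,000 mm², so w ≈ 1321.6 mm and w√2 ≈ 1869.0 mm → R0 = 1322 × 1869 mm.
R1: ⌊1869/2⌋ × 1322 = 934 × 1322 mm
R2: ⌊1322/2⌋ × 934 = 661 × 934 mm
R3: ⌊934/2⌋ × 661 = 467 × 661 mm

467 × 661 mm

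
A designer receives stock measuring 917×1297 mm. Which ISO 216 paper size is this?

C0 (917 × 1297 mm)

Aspect ratio 1297/917 ≈ 1.414 — close to the ISO √2 ≈ 1.414.
In the C-series (envelope sizes, between A and B): C0 = 917 × 1297 mm.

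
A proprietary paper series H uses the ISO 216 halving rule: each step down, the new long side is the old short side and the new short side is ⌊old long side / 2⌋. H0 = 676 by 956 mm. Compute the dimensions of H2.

338 × 478 mm

H1: ⌊956/2⌋ × 676 = 478 × 676 mm
H2: ⌊676/2⌋ × 478 = 338 × 478 mm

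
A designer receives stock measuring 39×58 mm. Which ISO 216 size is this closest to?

Aspect ratio 58/39 ≈ 1.487 (ISO target is √2 ≈ 1.414).
In the C-series (envelope sizes, between A and B): C9 = 40 × 57 mm.
Off by 2 mm total — nearest standard size.

C9 (40 × 57 mm)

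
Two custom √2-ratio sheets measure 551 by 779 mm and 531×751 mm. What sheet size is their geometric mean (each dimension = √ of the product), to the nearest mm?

541 × 765 mm

Short side: √(551 · 531) = √292581 ≈ 540.9 → 541 mm
Long side: √(779 · 751) = √585029 ≈ 764.9 → 765 mm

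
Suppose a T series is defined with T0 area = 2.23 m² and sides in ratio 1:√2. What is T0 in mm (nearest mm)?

Let the short side be w mm. Then w · w√2 = 2.23 m² = 2,230,000 mm².
w² = 2,230,000/√2, so w ≈ 1255.7 mm; long side = w√2 ≈ 1775.9 mm.

1256 × 1776 mm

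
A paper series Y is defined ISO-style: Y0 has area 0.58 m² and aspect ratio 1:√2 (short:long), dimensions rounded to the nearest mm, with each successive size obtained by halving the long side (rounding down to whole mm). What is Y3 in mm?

Let Y0's short side be w mm. w · w√2 = 0.58 m² = 580,000 mm², so w ≈ 640.4 mm and w√2 ≈ 905.7 mm → Y0 = 640 × 906 mm.
Y1: ⌊906/2⌋ × 640 = 453 × 640 mm
Y2: ⌊640/2⌋ × 453 = 320 × 453 mm
Y3: ⌊453/2⌋ × 320 = 226 × 320 mm

226 × 320 mm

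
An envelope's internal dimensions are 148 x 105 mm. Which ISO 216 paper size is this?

A6 (105 × 148 mm)

Aspect ratio 148/105 ≈ 1.410 — close to the ISO √2 ≈ 1.414.
In the A-series (A0 area = 1 m²): A6 = 105 × 148 mm.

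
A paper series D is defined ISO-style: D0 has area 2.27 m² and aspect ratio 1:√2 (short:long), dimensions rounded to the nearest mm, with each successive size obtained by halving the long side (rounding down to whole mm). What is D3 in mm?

Let D0's short side be w mm. w · w√2 = 2.27 m² = 2,270,000 mm², so w ≈ 1266.9 mm and w√2 ≈ 1791.7 mm → D0 = 1267 × 1792 mm.
D1: ⌊1792/2⌋ × 1267 = 896 × 1267 mm
D2: ⌊1267/2⌋ × 896 = 633 × 896 mm
D3: ⌊896/2⌋ × 633 = 448 × 633 mm

448 × 633 mm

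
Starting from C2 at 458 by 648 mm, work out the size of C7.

81 × 114 mm

C3: ⌊648/2⌋ × 458 = 324 × 458 mm
C4: ⌊458/2⌋ × 324 = 229 × 324 mm
C5: ⌊324/2⌋ × 229 = 162 × 229 mm
C6: ⌊229/2⌋ × 162 = 114 × 162 mm
C7: ⌊162/2⌋ × 114 = 81 × 114 mm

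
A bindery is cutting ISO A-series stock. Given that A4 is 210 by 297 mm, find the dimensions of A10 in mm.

26 × 37 mm

A5: ⌊297/2⌋ × 210 = 148 × 210 mm
A6: ⌊210/2⌋ × 148 = 105 × 148 mm
A7: ⌊148/2⌋ × 105 = 74 × 105 mm
A8: ⌊105/2⌋ × 74 = 52 × 74 mm
A9: ⌊74/2⌋ × 52 = 37 × 52 mm
A10: ⌊52/2⌋ × 37 = 26 × 37 mm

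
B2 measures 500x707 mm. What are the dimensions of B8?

B3: ⌊707/2⌋ × 500 = 353 × 500 mm
B4: ⌊500/2⌋ × 353 = 250 × 353 mm
B5: ⌊353/2⌋ × 250 = 176 × 250 mm
B6: ⌊250/2⌋ × 176 = 125 × 176 mm
B7: ⌊176/2⌋ × 125 = 88 × 125 mm
B8: ⌊125/2⌋ × 88 = 62 × 88 mm

62 × 88 mm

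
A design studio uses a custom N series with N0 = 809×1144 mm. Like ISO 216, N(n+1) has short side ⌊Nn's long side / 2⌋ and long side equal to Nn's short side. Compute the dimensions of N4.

202 × 286 mm

N1: ⌊1144/2⌋ × 809 = 572 × 809 mm
N2: ⌊809/2⌋ × 572 = 404 × 572 mm
N3: ⌊572/2⌋ × 404 = 286 × 404 mm
N4: ⌊404/2⌋ × 286 = 202 × 286 mm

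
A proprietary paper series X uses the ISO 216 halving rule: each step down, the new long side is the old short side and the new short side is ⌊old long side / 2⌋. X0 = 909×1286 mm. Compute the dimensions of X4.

X1: ⌊1286/2⌋ × 909 = 643 × 909 mm
X2: ⌊909/2⌋ × 643 = 454 × 643 mm
X3: ⌊643/2⌋ × 454 = 321 × 454 mm
X4: ⌊454/2⌋ × 321 = 227 × 321 mm

227 × 321 mm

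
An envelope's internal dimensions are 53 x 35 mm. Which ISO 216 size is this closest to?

Aspect ratio 53/35 ≈ 1.514 (ISO target is √2 ≈ 1.414).
In the A-series (A0 area = 1 m²): A9 = 37 × 52 mm.
Off by 3 mm total — nearest standard size.

A9 (37 × 52 mm)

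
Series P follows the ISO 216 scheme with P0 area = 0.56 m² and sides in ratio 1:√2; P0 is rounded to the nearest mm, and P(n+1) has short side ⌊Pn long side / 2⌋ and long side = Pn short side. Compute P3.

Let P0's short side be w mm. w · w√2 = 0.56 m² = 560,000 mm², so w ≈ 629.3 mm and w√2 ≈ 889.9 mm → P0 = 629 × 890 mm.
P1: ⌊890/2⌋ × 629 = 445 × 629 mm
P2: ⌊629/2⌋ × 445 = 314 × 445 mm
P3: ⌊445/2⌋ × 314 = 222 × 314 mm

222 × 314 mm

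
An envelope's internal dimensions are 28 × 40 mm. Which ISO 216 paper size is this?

C10 (28 × 40 mm)

Aspect ratio 40/28 ≈ 1.429 — close to the ISO √2 ≈ 1.414.
In the C-series (envelope sizes, between A and B): C10 = 28 × 40 mm.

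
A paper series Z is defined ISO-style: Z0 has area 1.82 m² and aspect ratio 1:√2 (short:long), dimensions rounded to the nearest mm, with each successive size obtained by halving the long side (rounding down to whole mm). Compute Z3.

Let Z0's short side be w mm. w · w√2 = 1.82 m² = 1,820,000 mm², so w ≈ 1134.4 mm and w√2 ≈ 1604.3 mm → Z0 = 1134 × 1604 mm.
Z1: ⌊1604/2⌋ × 1134 = 802 × 1134 mm
Z2: ⌊1134/2⌋ × 802 = 567 × 802 mm
Z3: ⌊802/2⌋ × 567 = 401 × 567 mm

401 × 567 mm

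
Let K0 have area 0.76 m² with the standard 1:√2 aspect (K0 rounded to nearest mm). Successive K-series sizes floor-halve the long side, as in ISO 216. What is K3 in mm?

259 × 366 mm

Let K0's short side be w mm. w · w√2 = 0.76 m² = 760,000 mm², so w ≈ 733.1 mm and w√2 ≈ 1036.7 mm → K0 = 733 × 1037 mm.
K1: ⌊1037/2⌋ × 733 = 518 × 733 mm
K2: ⌊733/2⌋ × 518 = 366 × 518 mm
K3: ⌊518/2⌋ × 366 = 259 × 366 mm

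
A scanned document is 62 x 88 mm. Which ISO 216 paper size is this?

B8 (62 × 88 mm)

Aspect ratio 88/62 ≈ 1.419 — close to the ISO √2 ≈ 1.414.
In the B-series (B0 = 1000 × 1414 mm): B8 = 62 × 88 mm.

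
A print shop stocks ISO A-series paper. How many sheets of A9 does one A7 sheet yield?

4

Each ISO step halves the sheet: 1 × A7 → 2 × A8 → 4 × A9
From A7 to A9 is 2 halving steps: 2^2 = 4.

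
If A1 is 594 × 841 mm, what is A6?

105 × 148 mm

A2: ⌊841/2⌋ × 594 = 420 × 594 mm
A3: ⌊594/2⌋ × 420 = 297 × 420 mm
A4: ⌊420/2⌋ × 297 = 210 × 297 mm
A5: ⌊297/2⌋ × 210 = 148 × 210 mm
A6: ⌊210/2⌋ × 148 = 105 × 148 mm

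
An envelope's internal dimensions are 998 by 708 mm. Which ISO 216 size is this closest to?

B1 (707 × 1000 mm)

Aspect ratio 998/708 ≈ 1.410 — close to the ISO √2 ≈ 1.414.
In the B-series (B0 = 1000 × 1414 mm): B1 = 707 × 1000 mm.
Off by 3 mm total — nearest standard size.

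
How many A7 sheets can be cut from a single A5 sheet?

4

Each ISO step halves the sheet: 1 × A5 → 2 × A6 → 4 × A7
From A5 to A7 is 2 halving steps: 2^2 = 4.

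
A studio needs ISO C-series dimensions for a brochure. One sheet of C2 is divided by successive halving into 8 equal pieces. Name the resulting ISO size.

C5

8 = 2^3, so 3 halving steps.
C2 → C3 → … → C5 after 3 steps.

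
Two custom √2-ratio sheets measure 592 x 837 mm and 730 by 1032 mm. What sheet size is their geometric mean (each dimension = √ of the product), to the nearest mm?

Short side: √(592 · 730) = √432160 ≈ 657.4 → 657 mm
Long side: √(837 · 1032) = √863784 ≈ 929.4 → 929 mm

657 × 929 mm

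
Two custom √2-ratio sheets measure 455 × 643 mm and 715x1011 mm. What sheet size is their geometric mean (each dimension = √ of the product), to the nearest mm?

Short side: √(455 · 715) = √325325 ≈ 570.4 → 570 mm
Long side: √(643 · 1011) = √650073 ≈ 806.3 → 806 mm

570 × 806 mm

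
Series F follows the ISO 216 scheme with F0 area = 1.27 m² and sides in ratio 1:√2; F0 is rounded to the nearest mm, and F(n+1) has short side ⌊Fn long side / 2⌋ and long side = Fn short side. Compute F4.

237 × 335 mm

Let F0's short side be w mm. w · w√2 = 1.27 m² = 1,270,000 mm², so w ≈ 947.6 mm and w√2 ≈ 1340.2 mm → F0 = 948 × 1340 mm.
F1: ⌊1340/2⌋ × 948 = 670 × 948 mm
F2: ⌊948/2⌋ × 670 = 474 × 670 mm
F3: ⌊670/2⌋ × 474 = 335 × 474 mm
F4: ⌊474/2⌋ × 335 = 237 × 335 mm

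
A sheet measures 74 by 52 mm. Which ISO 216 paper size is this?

Aspect ratio 74/52 ≈ 1.423 — close to the ISO √2 ≈ 1.414.
In the A-series (A0 area = 1 m²): A8 = 52 × 74 mm.

A8 (52 × 74 mm)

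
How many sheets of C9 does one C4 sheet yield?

C4 = 229 × 324 mm; C9 = 40 × 57 mm.
Each halving step doubles the count; 5 steps from C4 to C9.
2^5 = 32.

32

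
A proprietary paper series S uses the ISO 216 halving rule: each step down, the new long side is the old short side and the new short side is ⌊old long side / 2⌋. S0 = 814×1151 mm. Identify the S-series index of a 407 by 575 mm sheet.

S2

S0: 814 × 1151 mm
S1: 575 × 814 mm
S2: 407 × 575 mm
S3: 287 × 407 mm
→ matches S2.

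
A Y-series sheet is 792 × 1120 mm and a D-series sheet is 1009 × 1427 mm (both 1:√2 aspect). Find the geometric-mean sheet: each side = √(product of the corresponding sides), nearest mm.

894 × 1264 mm

Short side: √(792 · 1009) = √799128 ≈ 893.9 → 894 mm
Long side: √(1120 · 1427) = √1598240 ≈ 1264.2 → 1264 mm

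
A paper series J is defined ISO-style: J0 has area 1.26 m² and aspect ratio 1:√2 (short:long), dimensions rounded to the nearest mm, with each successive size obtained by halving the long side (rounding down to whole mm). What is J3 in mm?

333 × 472 mm

Let J0's short side be w mm. w · w√2 = 1.26 m² = 1,260,000 mm², so w ≈ 943.9 mm and w√2 ≈ 1334.9 mm → J0 = 944 × 1335 mm.
J1: ⌊1335/2⌋ × 944 = 667 × 944 mm
J2: ⌊944/2⌋ × 667 = 472 × 667 mm
J3: ⌊667/2⌋ × 472 = 333 × 472 mm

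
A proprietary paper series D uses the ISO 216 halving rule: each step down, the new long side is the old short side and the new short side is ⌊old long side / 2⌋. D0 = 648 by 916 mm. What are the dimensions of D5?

D1: ⌊916/2⌋ × 648 = 458 × 648 mm
D2: ⌊648/2⌋ × 458 = 324 × 458 mm
D3: ⌊458/2⌋ × 324 = 229 × 324 mm
D4: ⌊324/2⌋ × 229 = 162 × 229 mm
D5: ⌊229/2⌋ × 162 = 114 × 162 mm

114 × 162 mm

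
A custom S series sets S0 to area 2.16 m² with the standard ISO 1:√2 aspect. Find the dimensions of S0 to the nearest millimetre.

1236 × 1748 mm

Let the short side be w mm. Then w · w√2 = 2.16 m² = 2,160,000 mm².
w² = 2,160,000/√2, so w ≈ 1235.9 mm; long side = w√2 ≈ 1747.8 mm.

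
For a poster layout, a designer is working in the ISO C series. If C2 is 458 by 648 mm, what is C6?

114 × 162 mm

C3: ⌊648/2⌋ × 458 = 324 × 458 mm
C4: ⌊458/2⌋ × 324 = 229 × 324 mm
C5: ⌊324/2⌋ × 229 = 162 × 229 mm
C6: ⌊229/2⌋ × 162 = 114 × 162 mm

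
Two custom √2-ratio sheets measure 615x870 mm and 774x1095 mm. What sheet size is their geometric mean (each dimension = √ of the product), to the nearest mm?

690 × 976 mm

Short side: √(615 · 774) = √476010 ≈ 689.9 → 690 mm
Long side: √(870 · 1095) = √952650 ≈ 976.0 → 976 mm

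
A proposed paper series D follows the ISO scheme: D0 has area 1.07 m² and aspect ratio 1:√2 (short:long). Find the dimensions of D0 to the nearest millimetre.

870 × 1230 mm

Let the short side be w mm. Then w · w√2 = 1.07 m² = 1,070,000 mm².
w² = 1,070,000/√2, so w ≈ 869.8 mm; long side = w√2 ≈ 1230.1 mm.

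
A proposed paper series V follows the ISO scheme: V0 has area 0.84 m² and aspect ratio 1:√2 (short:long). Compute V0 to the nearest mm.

771 × 1090 mm

Let the short side be w mm. Then w · w√2 = 0.84 m² = 840,000 mm².
w² = 840,000/√2, so w ≈ 770.7 mm; long side = w√2 ≈ 1089.9 mm.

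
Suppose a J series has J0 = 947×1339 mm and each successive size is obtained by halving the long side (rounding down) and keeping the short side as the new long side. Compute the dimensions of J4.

J1: ⌊1339/2⌋ × 947 = 669 × 947 mm
J2: ⌊947/2⌋ × 669 = 473 × 669 mm
J3: ⌊669/2⌋ × 473 = 334 × 473 mm
J4: ⌊473/2⌋ × 334 = 236 × 334 mm

236 × 334 mm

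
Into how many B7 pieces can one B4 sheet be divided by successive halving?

Each ISO step halves the sheet: 1 × B4 → 2 × B5 → 4 × B6 → 8 × B7
From B4 to B7 is 3 halving steps: 2^3 = 8.

8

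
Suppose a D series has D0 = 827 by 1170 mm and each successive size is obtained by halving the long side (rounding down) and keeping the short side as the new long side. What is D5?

146 × 206 mm

D1: ⌊1170/2⌋ × 827 = 585 × 827 mm
D2: ⌊827/2⌋ × 585 = 413 × 585 mm
D3: ⌊585/2⌋ × 413 = 292 × 413 mm
D4: ⌊413/2⌋ × 292 = 206 × 292 mm
D5: ⌊292/2⌋ × 206 = 146 × 206 mm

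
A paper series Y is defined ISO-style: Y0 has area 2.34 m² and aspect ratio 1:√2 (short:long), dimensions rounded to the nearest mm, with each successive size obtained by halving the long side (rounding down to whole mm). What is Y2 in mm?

643 × 909 mm

Let Y0's short side be w mm. w · w√2 = 2.34 m² = 2,340,000 mm², so w ≈ 1286.3 mm and w√2 ≈ 1819.1 mm → Y0 = 1286 × 1819 mm.
Y1: ⌊1819/2⌋ × 1286 = 909 × 1286 mm
Y2: ⌊1286/2⌋ × 909 = 643 × 909 mm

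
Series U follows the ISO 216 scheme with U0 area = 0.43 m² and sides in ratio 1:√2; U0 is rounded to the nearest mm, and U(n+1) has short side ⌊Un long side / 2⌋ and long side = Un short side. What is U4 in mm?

137 × 195 mm

Let U0's short side be w mm. w · w√2 = 0.43 m² = 430,000 mm², so w ≈ 551.4 mm and w√2 ≈ 779.8 mm → U0 = 551 × 780 mm.
U1: ⌊780/2⌋ × 551 = 390 × 551 mm
U2: ⌊551/2⌋ × 390 = 275 × 390 mm
U3: ⌊390/2⌋ × 275 = 195 × 275 mm
U4: ⌊275/2⌋ × 195 = 137 × 195 mm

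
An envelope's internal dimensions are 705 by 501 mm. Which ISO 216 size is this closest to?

B2 (500 × 707 mm)

Aspect ratio 705/501 ≈ 1.407 — close to the ISO √2 ≈ 1.414.
In the B-series (B0 = 1000 × 1414 mm): B2 = 500 × 707 mm.
Off by 3 mm total — nearest standard size.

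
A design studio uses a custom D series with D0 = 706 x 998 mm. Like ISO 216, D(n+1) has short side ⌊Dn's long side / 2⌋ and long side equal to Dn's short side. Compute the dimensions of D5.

124 × 176 mm

D1: ⌊998/2⌋ × 706 = 499 × 706 mm
D2: ⌊706/2⌋ × 499 = 353 × 499 mm
D3: ⌊499/2⌋ × 353 = 249 × 353 mm
D4: ⌊353/2⌋ × 249 = 176 × 249 mm
D5: ⌊249/2⌋ × 176 = 124 × 176 mm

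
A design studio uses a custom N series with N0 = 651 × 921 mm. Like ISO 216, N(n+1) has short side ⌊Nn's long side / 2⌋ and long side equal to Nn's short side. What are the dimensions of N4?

162 × 230 mm

N1: ⌊921/2⌋ × 651 = 460 × 651 mm
N2: ⌊651/2⌋ × 460 = 325 × 460 mm
N3: ⌊460/2⌋ × 325 = 230 × 325 mm
N4: ⌊325/2⌋ × 230 = 162 × 230 mm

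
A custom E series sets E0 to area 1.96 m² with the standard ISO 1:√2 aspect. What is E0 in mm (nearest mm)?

Let the short side be w mm. Then w · w√2 = 1.96 m² = 1,960,000 mm².
w² = 1,960,000/√2, so w ≈ 1177.3 mm; long side = w√2 ≈ 1664.9 mm.

1177 × 1665 mm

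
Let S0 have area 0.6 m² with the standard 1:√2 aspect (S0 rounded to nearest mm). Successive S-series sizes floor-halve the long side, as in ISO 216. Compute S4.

162 × 230 mm

Let S0's short side be w mm. w · w√2 = 0.6 m² = 600,000 mm², so w ≈ 651.4 mm and w√2 ≈ 921.2 mm → S0 = 651 × 921 mm.
S1: ⌊921/2⌋ × 651 = 460 × 651 mm
S2: ⌊651/2⌋ × 460 = 325 × 460 mm
S3: ⌊460/2⌋ × 325 = 230 × 325 mm
S4: ⌊325/2⌋ × 230 = 162 × 230 mm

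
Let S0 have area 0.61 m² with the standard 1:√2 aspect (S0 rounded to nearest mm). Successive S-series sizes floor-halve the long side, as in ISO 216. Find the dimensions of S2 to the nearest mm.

Let S0's short side be w mm. w · w√2 = 0.61 m² = 610,000 mm², so w ≈ 656.8 mm and w√2 ≈ 928.8 mm → S0 = 657 × 929 mm.
S1: ⌊929/2⌋ × 657 = 464 × 657 mm
S2: ⌊657/2⌋ × 464 = 328 × 464 mm

328 × 464 mm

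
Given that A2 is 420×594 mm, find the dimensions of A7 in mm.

74 × 105 mm

A3: ⌊594/2⌋ × 420 = 297 × 420 mm
A4: ⌊420/2⌋ × 297 = 210 × 297 mm
A5: ⌊297/2⌋ × 210 = 148 × 210 mm
A6: ⌊210/2⌋ × 148 = 105 × 148 mm
A7: ⌊148/2⌋ × 105 = 74 × 105 mm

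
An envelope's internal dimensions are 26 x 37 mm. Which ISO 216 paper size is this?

A10 (26 × 37 mm)

Aspect ratio 37/26 ≈ 1.423 — close to the ISO √2 ≈ 1.414.
In the A-series (A0 area = 1 m²): A10 = 26 × 37 mm.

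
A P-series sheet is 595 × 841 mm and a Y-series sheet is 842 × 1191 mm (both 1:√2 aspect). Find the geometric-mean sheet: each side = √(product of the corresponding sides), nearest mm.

Short side: √(595 · 842) = √500990 ≈ 707.8 → 708 mm
Long side: √(841 · 1191) = √1001631 ≈ 1000.8 → 1001 mm

708 × 1001 mm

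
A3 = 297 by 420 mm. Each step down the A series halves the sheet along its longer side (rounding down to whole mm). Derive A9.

37 × 52 mm

A4: ⌊420/2⌋ × 297 = 210 × 297 mm
A5: ⌊297/2⌋ × 210 = 148 × 210 mm
A6: ⌊210/2⌋ × 148 = 105 × 148 mm
A7: ⌊148/2⌋ × 105 = 74 × 105 mm
A8: ⌊105/2⌋ × 74 = 52 × 74 mm
A9: ⌊74/2⌋ × 52 = 37 × 52 mm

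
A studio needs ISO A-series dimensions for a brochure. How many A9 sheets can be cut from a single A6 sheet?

8

Each ISO step halves the sheet: 1 × A6 → 2 × A7 → 4 × A8 → 8 × A9
From A6 to A9 is 3 halving steps: 2^3 = 8.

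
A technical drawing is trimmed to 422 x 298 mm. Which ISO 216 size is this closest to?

Aspect ratio 422/298 ≈ 1.416 — close to the ISO √2 ≈ 1.414.
In the A-series (A0 area = 1 m²): A3 = 297 × 420 mm.
Off by 3 mm total — nearest standard size.

A3 (297 × 420 mm)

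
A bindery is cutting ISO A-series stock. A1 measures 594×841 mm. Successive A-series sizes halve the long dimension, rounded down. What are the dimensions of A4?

A2: ⌊841/2⌋ × 594 = 420 × 594 mm
A3: ⌊594/2⌋ × 420 = 297 × 420 mm
A4: ⌊420/2⌋ × 297 = 210 × 297 mm

210 × 297 mm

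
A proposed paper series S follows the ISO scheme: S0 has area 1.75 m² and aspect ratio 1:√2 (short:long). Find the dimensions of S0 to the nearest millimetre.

1112 × 1573 mm

Let the short side be w mm. Then w · w√2 = 1.75 m² = 1,750,000 mm².
w² = 1,750,000/√2, so w ≈ 1112.4 mm; long side = w√2 ≈ 1573.2 mm.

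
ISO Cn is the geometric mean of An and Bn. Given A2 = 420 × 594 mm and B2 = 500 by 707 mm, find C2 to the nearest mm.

Short side: √(420 · 500) = √210000 ≈ 458.3 → 458 mm
Long side: √(594 · 707) = √419958 ≈ 648.0 → 648 mm

458 × 648 mm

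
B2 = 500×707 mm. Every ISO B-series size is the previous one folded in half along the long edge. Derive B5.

176 × 250 mm

B3: ⌊707/2⌋ × 500 = 353 × 500 mm
B4: ⌊500/2⌋ × 353 = 250 × 353 mm
B5: ⌊353/2⌋ × 250 = 176 × 250 mm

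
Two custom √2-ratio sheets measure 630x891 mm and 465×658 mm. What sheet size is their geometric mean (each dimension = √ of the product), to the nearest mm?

Short side: √(630 · 465) = √292950 ≈ 541.2 → 541 mm
Long side: √(891 · 658) = √586278 ≈ 765.7 → 766 mm

541 × 766 mm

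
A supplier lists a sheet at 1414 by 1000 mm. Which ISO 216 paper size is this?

Aspect ratio 1414/1000 ≈ 1.414 — close to the ISO √2 ≈ 1.414.
In the B-series (B0 = 1000 × 1414 mm): B0 = 1000 × 1414 mm.

B0 (1000 × 1414 mm)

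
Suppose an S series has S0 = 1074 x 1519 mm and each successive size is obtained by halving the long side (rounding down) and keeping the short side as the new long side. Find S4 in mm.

268 × 379 mm

S1 = 759 × 1074 mm (from S0 by 1 halving).
S2: ⌊1074/2⌋ × 759 = 537 × 759 mm
S3: ⌊759/2⌋ × 537 = 379 × 537 mm
S4: ⌊537/2⌋ × 379 = 268 × 379 mm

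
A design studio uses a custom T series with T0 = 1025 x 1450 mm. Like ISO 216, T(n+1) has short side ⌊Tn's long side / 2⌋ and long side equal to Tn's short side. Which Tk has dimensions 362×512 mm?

T3

T0: 1025 × 1450 mm
T1: 725 × 1025 mm
T2: 512 × 725 mm
T3: 362 × 512 mm
T4: 256 × 362 mm
→ matches T3.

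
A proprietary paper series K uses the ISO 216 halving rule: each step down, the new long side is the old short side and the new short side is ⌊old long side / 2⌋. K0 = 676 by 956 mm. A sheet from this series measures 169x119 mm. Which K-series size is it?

K5

K0: 676 × 956 mm
K1: 478 × 676 mm
K2: 338 × 478 mm
K3: 239 × 338 mm
K4: 169 × 239 mm
K5: 119 × 169 mm
K6: 84 × 119 mm
→ matches K5.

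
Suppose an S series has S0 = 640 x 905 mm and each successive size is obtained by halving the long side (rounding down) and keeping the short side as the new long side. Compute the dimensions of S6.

S1: ⌊905/2⌋ × 640 = 452 × 640 mm
S2: ⌊640/2⌋ × 452 = 320 × 452 mm
S3: ⌊452/2⌋ × 320 = 226 × 320 mm
S4: ⌊320/2⌋ × 226 = 160 × 226 mm
S5: ⌊226/2⌋ × 160 = 113 × 160 mm
S6: ⌊160/2⌋ × 113 = 80 × 113 mm

80 × 113 mm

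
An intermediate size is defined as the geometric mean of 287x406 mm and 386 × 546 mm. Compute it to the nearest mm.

333 × 471 mm

Short side: √(287 · 386) = √110782 ≈ 332.8 → 333 mm
Long side: √(406 · 546) = √221676 ≈ 470.8 → 471 mm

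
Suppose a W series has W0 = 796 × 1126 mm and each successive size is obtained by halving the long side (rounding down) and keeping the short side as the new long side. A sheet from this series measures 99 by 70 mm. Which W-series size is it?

W0: 796 × 1126 mm
W1: 563 × 796 mm
W2: 398 × 563 mm
W3: 281 × 398 mm
W4: 199 × 281 mm
W5: 140 × 199 mm
W6: 99 × 140 mm
W7: 70 × 99 mm
W8: 49 × 70 mm
→ matches W7.

W7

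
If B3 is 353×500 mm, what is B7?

88 × 125 mm

B4: ⌊500/2⌋ × 353 = 250 × 353 mm
B5: ⌊353/2⌋ × 250 = 176 × 250 mm
B6: ⌊250/2⌋ × 176 = 125 × 176 mm
B7: ⌊176/2⌋ × 125 = 88 × 125 mm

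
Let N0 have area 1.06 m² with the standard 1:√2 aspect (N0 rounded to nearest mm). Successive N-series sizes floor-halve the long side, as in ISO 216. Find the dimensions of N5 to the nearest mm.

Let N0's short side be w mm. w · w√2 = 1.06 m² = 1,060,000 mm², so w ≈ 865.8 mm and w√2 ≈ 1224.4 mm → N0 = 866 × 1224 mm.
N1: ⌊1224/2⌋ × 866 = 612 × 866 mm
N2: ⌊866/2⌋ × 612 = 433 × 612 mm
N3: ⌊612/2⌋ × 433 = 306 × 433 mm
N4: ⌊433/2⌋ × 306 = 216 × 306 mm
N5: ⌊306/2⌋ × 216 = 153 × 216 mm

153 × 216 mm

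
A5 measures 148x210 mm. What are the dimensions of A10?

26 × 37 mm

A6: ⌊210/2⌋ × 148 = 105 × 148 mm
A7: ⌊148/2⌋ × 105 = 74 × 105 mm
A8: ⌊105/2⌋ × 74 = 52 × 74 mm
A9: ⌊74/2⌋ × 52 = 37 × 52 mm
A10: ⌊52/2⌋ × 37 = 26 × 37 mm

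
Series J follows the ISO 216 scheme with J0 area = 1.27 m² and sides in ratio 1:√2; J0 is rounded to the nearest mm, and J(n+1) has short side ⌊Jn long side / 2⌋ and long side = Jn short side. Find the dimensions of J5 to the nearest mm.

167 × 237 mm

Let J0's short side be w mm. w · w√2 = 1.27 m² = 1,270,000 mm², so w ≈ 947.6 mm and w√2 ≈ 1340.2 mm → J0 = 948 × 1340 mm.
J1: ⌊1340/2⌋ × 948 = 670 × 948 mm
J2: ⌊948/2⌋ × 670 = 474 × 670 mm
J3: ⌊670/2⌋ × 474 = 335 × 474 mm
J4: ⌊474/2⌋ × 335 = 237 × 335 mm
J5: ⌊335/2⌋ × 237 = 167 × 237 mm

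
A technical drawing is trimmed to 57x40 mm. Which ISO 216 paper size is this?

C9 (40 × 57 mm)

Aspect ratio 57/40 ≈ 1.425 — close to the ISO √2 ≈ 1.414.
In the C-series (envelope sizes, between A and B): C9 = 40 × 57 mm.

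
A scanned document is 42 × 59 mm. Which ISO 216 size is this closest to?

C9 (40 × 57 mm)

Aspect ratio 59/42 ≈ 1.405 — close to the ISO √2 ≈ 1.414.
In the C-series (envelope sizes, between A and B): C9 = 40 × 57 mm.
Off by 4 mm total — nearest standard size.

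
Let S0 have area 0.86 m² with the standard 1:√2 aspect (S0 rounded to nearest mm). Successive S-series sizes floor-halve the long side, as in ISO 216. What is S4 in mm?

195 × 275 mm

Let S0's short side be w mm. w · w√2 = 0.86 m² = 860,000 mm², so w ≈ 779.8 mm and w√2 ≈ 1102.8 mm → S0 = 780 × 1103 mm.
S1: ⌊1103/2⌋ × 780 = 551 × 780 mm
S2: ⌊780/2⌋ × 551 = 390 × 551 mm
S3: ⌊551/2⌋ × 390 = 275 × 390 mm
S4: ⌊390/2⌋ × 275 = 195 × 275 mm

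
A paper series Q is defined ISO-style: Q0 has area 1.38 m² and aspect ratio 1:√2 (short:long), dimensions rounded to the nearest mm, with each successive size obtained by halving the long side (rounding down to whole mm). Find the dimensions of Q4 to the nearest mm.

Let Q0's short side be w mm. w · w√2 = 1.38 m² = 1,380,000 mm², so w ≈ 987.8 mm and w√2 ≈ 1397.0 mm → Q0 = 988 × 1397 mm.
Q1: ⌊1397/2⌋ × 988 = 698 × 988 mm
Q2: ⌊988/2⌋ × 698 = 494 × 698 mm
Q3: ⌊698/2⌋ × 494 = 349 × 494 mm
Q4: ⌊494/2⌋ × 349 = 247 × 349 mm

247 × 349 mm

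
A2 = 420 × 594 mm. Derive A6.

105 × 148 mm

A3: ⌊594/2⌋ × 420 = 297 × 420 mm
A4: ⌊420/2⌋ × 297 = 210 × 297 mm
A5: ⌊297/2⌋ × 210 = 148 × 210 mm
A6: ⌊210/2⌋ × 148 = 105 × 148 mm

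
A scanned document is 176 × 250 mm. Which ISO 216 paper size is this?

Aspect ratio 250/176 ≈ 1.420 — close to the ISO √2 ≈ 1.414.
In the B-series (B0 = 1000 × 1414 mm): B5 = 176 × 250 mm.

B5 (176 × 250 mm)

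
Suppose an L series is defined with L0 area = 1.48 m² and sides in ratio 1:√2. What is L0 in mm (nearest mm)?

Let the short side be w mm. Then w · w√2 = 1.48 m² = 1,480,000 mm².
w² = 1,480,000/√2, so w ≈ 1023.0 mm; long side = w√2 ≈ 1446.7 mm.

1023 × 1447 mm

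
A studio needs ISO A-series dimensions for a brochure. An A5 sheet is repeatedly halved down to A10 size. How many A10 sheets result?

32

Each ISO step halves the sheet: 1 × A5 → 2 × A6 → 4 × A7 → 8 × A8 → …
From A5 to A10 is 5 halving steps: 2^5 = 32.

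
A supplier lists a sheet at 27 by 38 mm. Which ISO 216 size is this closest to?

A10 (26 × 37 mm)

Aspect ratio 38/27 ≈ 1.407 — close to the ISO √2 ≈ 1.414.
In the A-series (A0 area = 1 m²): A10 = 26 × 37 mm.
Off by 2 mm total — nearest standard size.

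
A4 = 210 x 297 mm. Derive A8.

52 × 74 mm

A5: ⌊297/2⌋ × 210 = 148 × 210 mm
A6: ⌊210/2⌋ × 148 = 105 × 148 mm
A7: ⌊148/2⌋ × 105 = 74 × 105 mm
A8: ⌊105/2⌋ × 74 = 52 × 74 mm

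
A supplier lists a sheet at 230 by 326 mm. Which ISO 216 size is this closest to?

Aspect ratio 326/230 ≈ 1.417 — close to the ISO √2 ≈ 1.414.
In the C-series (envelope sizes, between A and B): C4 = 229 × 324 mm.
Off by 3 mm total — nearest standard size.

C4 (229 × 324 mm)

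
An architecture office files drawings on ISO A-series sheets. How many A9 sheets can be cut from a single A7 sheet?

4

A7 = 74 × 105 mm; A9 = 37 × 52 mm.
Each halving step doubles the count; 2 steps from A7 to A9.
2^2 = 4.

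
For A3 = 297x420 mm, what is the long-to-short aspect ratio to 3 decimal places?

1.414

420 / 297 = 1.414
Matches √2 ≈ 1.414 — the ISO 216 defining ratio.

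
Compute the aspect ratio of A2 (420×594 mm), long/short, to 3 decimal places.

594 / 420 = 1.414
Matches √2 ≈ 1.414 — the ISO 216 defining ratio.

1.414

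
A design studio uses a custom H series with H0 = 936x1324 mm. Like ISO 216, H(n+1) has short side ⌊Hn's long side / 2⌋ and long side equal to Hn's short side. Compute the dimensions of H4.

H1: ⌊1324/2⌋ × 936 = 662 × 936 mm
H2: ⌊936/2⌋ × 662 = 468 × 662 mm
H3: ⌊662/2⌋ × 468 = 331 × 468 mm
H4: ⌊468/2⌋ × 331 = 234 × 331 mm

234 × 331 mm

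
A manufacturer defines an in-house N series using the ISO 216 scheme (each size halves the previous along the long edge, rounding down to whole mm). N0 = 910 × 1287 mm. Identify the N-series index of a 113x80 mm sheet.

N7

N0: 910 × 1287 mm
N1: 643 × 910 mm
N2: 455 × 643 mm
N3: 321 × 455 mm
N4: 227 × 321 mm
N5: 160 × 227 mm
N6: 113 × 160 mm
N7: 80 × 113 mm
N8: 56 × 80 mm
→ matches N7.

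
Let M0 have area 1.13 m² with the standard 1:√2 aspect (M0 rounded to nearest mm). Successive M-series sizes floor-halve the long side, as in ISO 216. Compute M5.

Let M0's short side be w mm. w · w√2 = 1.13 m² = 1,130,000 mm², so w ≈ 893.9 mm and w√2 ≈ 1264.1 mm → M0 = 894 × 1264 mm.
M1: ⌊1264/2⌋ × 894 = 632 × 894 mm
M2: ⌊894/2⌋ × 632 = 447 × 632 mm
M3: ⌊632/2⌋ × 447 = 316 × 447 mm
M4: ⌊447/2⌋ × 316 = 223 × 316 mm
M5: ⌊316/2⌋ × 223 = 158 × 223 mm

158 × 223 mm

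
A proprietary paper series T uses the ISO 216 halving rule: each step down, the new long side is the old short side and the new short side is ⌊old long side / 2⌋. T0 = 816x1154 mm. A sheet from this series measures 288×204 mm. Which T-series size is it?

T0: 816 × 1154 mm
T1: 577 × 816 mm
T2: 408 × 577 mm
T3: 288 × 408 mm
T4: 204 × 288 mm
T5: 144 × 204 mm
→ matches T4.

T4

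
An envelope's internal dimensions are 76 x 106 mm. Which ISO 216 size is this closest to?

Aspect ratio 106/76 ≈ 1.395 (ISO target is √2 ≈ 1.414).
In the A-series (A0 area = 1 m²): A7 = 74 × 105 mm.
Off by 3 mm total — nearest standard size.

A7 (74 × 105 mm)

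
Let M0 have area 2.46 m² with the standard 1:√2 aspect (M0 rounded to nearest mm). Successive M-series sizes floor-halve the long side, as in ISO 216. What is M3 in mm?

Let M0's short side be w mm. w · w√2 = 2.46 m² = 2,460,000 mm², so w ≈ 1318.9 mm and w√2 ≈ 1865.2 mm → M0 = 1319 × 1865 mm.
M1: ⌊1865/2⌋ × 1319 = 932 × 1319 mm
M2: ⌊1319/2⌋ × 932 = 659 × 932 mm
M3: ⌊932/2⌋ × 659 = 466 × 659 mm

466 × 659 mm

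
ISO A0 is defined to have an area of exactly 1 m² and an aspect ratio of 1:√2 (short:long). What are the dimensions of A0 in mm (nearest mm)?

841 × 1189 mm

Let the short side be w mm. Then the long side is w√2 and w · w√2 = 10⁶ mm².
w² = 10⁶/√2, so w = 1000 / 2^(1/4) ≈ 840.9 mm; long side = 1000 · 2^(1/4) ≈ 1189.2 mm.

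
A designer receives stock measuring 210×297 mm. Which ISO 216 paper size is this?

A4 (210 × 297 mm)

Aspect ratio 297/210 ≈ 1.414 — close to the ISO √2 ≈ 1.414.
In the A-series (A0 area = 1 m²): A4 = 210 × 297 mm.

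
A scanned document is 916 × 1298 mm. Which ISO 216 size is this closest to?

C0 (917 × 1297 mm)

Aspect ratio 1298/916 ≈ 1.417 — close to the ISO √2 ≈ 1.414.
In the C-series (envelope sizes, between A and B): C0 = 917 × 1297 mm.
Off by 2 mm total — nearest standard size.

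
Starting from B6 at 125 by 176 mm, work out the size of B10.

31 × 44 mm

B7: ⌊176/2⌋ × 125 = 88 × 125 mm
B8: ⌊125/2⌋ × 88 = 62 × 88 mm
B9: ⌊88/2⌋ × 62 = 44 × 62 mm
B10: ⌊62/2⌋ × 44 = 31 × 44 mm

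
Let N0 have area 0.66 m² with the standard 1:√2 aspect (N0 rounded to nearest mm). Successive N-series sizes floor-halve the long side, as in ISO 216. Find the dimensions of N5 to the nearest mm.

120 × 170 mm

Let N0's short side be w mm. w · w√2 = 0.66 m² = 660,000 mm², so w ≈ 683.1 mm and w√2 ≈ 966.1 mm → N0 = 683 × 966 mm.
N1: ⌊966/2⌋ × 683 = 483 × 683 mm
N2: ⌊683/2⌋ × 483 = 341 × 483 mm
N3: ⌊483/2⌋ × 341 = 241 × 341 mm
N4: ⌊341/2⌋ × 241 = 170 × 241 mm
N5: ⌊241/2⌋ × 170 = 120 × 170 mm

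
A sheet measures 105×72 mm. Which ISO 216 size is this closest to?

Aspect ratio 105/72 ≈ 1.458 (ISO target is √2 ≈ 1.414).
In the A-series (A0 area = 1 m²): A7 = 74 × 105 mm.
Off by 2 mm total — nearest standard size.

A7 (74 × 105 mm)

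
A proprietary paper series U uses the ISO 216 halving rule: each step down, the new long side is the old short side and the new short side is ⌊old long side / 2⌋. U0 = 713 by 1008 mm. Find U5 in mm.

126 × 178 mm

U1: ⌊1008/2⌋ × 713 = 504 × 713 mm
U2: ⌊713/2⌋ × 504 = 356 × 504 mm
U3: ⌊504/2⌋ × 356 = 252 × 356 mm
U4: ⌊356/2⌋ × 252 = 178 × 252 mm
U5: ⌊252/2⌋ × 178 = 126 × 178 mm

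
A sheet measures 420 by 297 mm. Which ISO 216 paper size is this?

Aspect ratio 420/297 ≈ 1.414 — close to the ISO √2 ≈ 1.414.
In the A-series (A0 area = 1 m²): A3 = 297 × 420 mm.

A3 (297 × 420 mm)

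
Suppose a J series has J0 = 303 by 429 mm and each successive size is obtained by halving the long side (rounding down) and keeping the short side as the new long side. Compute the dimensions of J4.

J1: ⌊429/2⌋ × 303 = 214 × 303 mm
J2: ⌊303/2⌋ × 214 = 151 × 214 mm
J3: ⌊214/2⌋ × 151 = 107 × 151 mm
J4: ⌊151/2⌋ × 107 = 75 × 107 mm

75 × 107 mm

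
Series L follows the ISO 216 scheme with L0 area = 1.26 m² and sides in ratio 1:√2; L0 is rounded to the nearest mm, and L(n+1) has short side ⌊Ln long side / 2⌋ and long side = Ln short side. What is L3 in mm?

333 × 472 mm

Let L0's short side be w mm. w · w√2 = 1.26 m² = 1,260,000 mm², so w ≈ 943.9 mm and w√2 ≈ 1334.9 mm → L0 = 944 × 1335 mm.
L1: ⌊1335/2⌋ × 944 = 667 × 944 mm
L2: ⌊944/2⌋ × 667 = 472 × 667 mm
L3: ⌊667/2⌋ × 472 = 333 × 472 mm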